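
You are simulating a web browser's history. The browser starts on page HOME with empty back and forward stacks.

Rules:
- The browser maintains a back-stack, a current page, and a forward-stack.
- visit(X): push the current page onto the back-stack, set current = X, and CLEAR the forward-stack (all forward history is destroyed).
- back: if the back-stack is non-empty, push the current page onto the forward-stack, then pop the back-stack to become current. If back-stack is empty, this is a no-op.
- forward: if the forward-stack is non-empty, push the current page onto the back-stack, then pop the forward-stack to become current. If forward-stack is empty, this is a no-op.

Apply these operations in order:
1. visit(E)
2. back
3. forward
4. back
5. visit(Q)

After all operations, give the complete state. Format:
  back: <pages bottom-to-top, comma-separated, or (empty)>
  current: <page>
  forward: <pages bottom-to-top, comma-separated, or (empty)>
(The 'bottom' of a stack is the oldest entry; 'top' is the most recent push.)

After 1 (visit(E)): cur=E back=1 fwd=0
After 2 (back): cur=HOME back=0 fwd=1
After 3 (forward): cur=E back=1 fwd=0
After 4 (back): cur=HOME back=0 fwd=1
After 5 (visit(Q)): cur=Q back=1 fwd=0

Answer: back: HOME
current: Q
forward: (empty)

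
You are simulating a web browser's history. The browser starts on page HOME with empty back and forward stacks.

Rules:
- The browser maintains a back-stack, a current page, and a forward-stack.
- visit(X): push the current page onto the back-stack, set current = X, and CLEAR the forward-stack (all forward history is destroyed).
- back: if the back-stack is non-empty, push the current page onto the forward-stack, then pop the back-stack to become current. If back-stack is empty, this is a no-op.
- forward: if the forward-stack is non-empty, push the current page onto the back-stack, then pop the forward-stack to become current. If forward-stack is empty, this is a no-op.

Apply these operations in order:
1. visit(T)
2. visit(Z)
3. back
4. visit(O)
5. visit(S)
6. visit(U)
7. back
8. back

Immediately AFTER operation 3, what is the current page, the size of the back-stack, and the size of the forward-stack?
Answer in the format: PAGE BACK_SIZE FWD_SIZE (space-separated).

After 1 (visit(T)): cur=T back=1 fwd=0
After 2 (visit(Z)): cur=Z back=2 fwd=0
After 3 (back): cur=T back=1 fwd=1

T 1 1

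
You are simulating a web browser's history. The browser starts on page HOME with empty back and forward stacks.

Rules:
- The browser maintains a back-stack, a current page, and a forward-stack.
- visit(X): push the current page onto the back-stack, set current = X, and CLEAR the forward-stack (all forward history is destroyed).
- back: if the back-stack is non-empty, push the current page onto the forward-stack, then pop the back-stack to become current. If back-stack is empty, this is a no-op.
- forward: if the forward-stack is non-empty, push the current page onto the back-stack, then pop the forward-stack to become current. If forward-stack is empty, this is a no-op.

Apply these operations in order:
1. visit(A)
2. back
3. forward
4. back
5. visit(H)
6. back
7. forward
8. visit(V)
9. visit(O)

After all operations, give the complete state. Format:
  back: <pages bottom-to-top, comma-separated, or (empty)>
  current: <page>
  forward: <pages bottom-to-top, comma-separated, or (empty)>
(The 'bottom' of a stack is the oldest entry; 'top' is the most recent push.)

After 1 (visit(A)): cur=A back=1 fwd=0
After 2 (back): cur=HOME back=0 fwd=1
After 3 (forward): cur=A back=1 fwd=0
After 4 (back): cur=HOME back=0 fwd=1
After 5 (visit(H)): cur=H back=1 fwd=0
After 6 (back): cur=HOME back=0 fwd=1
After 7 (forward): cur=H back=1 fwd=0
After 8 (visit(V)): cur=V back=2 fwd=0
After 9 (visit(O)): cur=O back=3 fwd=0

Answer: back: HOME,H,V
current: O
forward: (empty)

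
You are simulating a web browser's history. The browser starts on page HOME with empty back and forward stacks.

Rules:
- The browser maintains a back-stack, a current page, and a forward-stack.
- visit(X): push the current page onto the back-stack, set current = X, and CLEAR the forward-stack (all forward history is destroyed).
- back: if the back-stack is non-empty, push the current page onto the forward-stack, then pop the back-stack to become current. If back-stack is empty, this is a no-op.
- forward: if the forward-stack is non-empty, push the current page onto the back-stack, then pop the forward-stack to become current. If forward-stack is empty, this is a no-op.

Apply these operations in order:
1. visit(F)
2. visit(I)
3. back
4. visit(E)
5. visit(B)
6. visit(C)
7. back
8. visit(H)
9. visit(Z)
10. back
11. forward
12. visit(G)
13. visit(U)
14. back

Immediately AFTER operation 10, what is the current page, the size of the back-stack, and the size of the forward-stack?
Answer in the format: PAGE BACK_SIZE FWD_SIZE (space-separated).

After 1 (visit(F)): cur=F back=1 fwd=0
After 2 (visit(I)): cur=I back=2 fwd=0
After 3 (back): cur=F back=1 fwd=1
After 4 (visit(E)): cur=E back=2 fwd=0
After 5 (visit(B)): cur=B back=3 fwd=0
After 6 (visit(C)): cur=C back=4 fwd=0
After 7 (back): cur=B back=3 fwd=1
After 8 (visit(H)): cur=H back=4 fwd=0
After 9 (visit(Z)): cur=Z back=5 fwd=0
After 10 (back): cur=H back=4 fwd=1

H 4 1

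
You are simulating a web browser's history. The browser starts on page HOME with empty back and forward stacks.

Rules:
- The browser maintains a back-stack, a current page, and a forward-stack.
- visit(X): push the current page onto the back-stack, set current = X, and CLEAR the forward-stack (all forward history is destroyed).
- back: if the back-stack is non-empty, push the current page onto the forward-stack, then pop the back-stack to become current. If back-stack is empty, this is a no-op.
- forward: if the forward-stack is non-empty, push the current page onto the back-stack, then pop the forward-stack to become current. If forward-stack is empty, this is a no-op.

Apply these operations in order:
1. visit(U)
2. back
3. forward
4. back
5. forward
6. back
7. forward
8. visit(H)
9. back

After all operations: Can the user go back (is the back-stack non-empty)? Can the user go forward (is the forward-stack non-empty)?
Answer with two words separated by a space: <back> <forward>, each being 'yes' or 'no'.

After 1 (visit(U)): cur=U back=1 fwd=0
After 2 (back): cur=HOME back=0 fwd=1
After 3 (forward): cur=U back=1 fwd=0
After 4 (back): cur=HOME back=0 fwd=1
After 5 (forward): cur=U back=1 fwd=0
After 6 (back): cur=HOME back=0 fwd=1
After 7 (forward): cur=U back=1 fwd=0
After 8 (visit(H)): cur=H back=2 fwd=0
After 9 (back): cur=U back=1 fwd=1

Answer: yes yes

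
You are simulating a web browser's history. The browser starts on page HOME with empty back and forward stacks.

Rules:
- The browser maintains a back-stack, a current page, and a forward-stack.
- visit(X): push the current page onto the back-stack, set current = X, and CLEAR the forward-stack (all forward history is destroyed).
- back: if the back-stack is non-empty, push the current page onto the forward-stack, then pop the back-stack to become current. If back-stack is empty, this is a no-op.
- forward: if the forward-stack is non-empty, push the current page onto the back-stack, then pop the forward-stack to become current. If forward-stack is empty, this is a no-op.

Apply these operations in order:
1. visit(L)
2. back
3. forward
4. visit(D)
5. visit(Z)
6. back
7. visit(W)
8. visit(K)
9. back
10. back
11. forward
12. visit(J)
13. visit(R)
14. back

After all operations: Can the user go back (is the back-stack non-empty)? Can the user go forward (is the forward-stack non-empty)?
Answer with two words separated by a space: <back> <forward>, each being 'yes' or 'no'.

Answer: yes yes

Derivation:
After 1 (visit(L)): cur=L back=1 fwd=0
After 2 (back): cur=HOME back=0 fwd=1
After 3 (forward): cur=L back=1 fwd=0
After 4 (visit(D)): cur=D back=2 fwd=0
After 5 (visit(Z)): cur=Z back=3 fwd=0
After 6 (back): cur=D back=2 fwd=1
After 7 (visit(W)): cur=W back=3 fwd=0
After 8 (visit(K)): cur=K back=4 fwd=0
After 9 (back): cur=W back=3 fwd=1
After 10 (back): cur=D back=2 fwd=2
After 11 (forward): cur=W back=3 fwd=1
After 12 (visit(J)): cur=J back=4 fwd=0
After 13 (visit(R)): cur=R back=5 fwd=0
After 14 (back): cur=J back=4 fwd=1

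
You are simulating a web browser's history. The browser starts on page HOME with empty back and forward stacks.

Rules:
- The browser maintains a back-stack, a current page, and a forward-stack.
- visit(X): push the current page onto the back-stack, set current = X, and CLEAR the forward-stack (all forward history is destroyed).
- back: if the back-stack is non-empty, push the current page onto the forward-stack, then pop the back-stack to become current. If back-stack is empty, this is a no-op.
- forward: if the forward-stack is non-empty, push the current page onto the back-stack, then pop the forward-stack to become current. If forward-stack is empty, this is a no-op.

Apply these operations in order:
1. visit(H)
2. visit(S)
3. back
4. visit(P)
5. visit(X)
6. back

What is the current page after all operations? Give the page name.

After 1 (visit(H)): cur=H back=1 fwd=0
After 2 (visit(S)): cur=S back=2 fwd=0
After 3 (back): cur=H back=1 fwd=1
After 4 (visit(P)): cur=P back=2 fwd=0
After 5 (visit(X)): cur=X back=3 fwd=0
After 6 (back): cur=P back=2 fwd=1

Answer: P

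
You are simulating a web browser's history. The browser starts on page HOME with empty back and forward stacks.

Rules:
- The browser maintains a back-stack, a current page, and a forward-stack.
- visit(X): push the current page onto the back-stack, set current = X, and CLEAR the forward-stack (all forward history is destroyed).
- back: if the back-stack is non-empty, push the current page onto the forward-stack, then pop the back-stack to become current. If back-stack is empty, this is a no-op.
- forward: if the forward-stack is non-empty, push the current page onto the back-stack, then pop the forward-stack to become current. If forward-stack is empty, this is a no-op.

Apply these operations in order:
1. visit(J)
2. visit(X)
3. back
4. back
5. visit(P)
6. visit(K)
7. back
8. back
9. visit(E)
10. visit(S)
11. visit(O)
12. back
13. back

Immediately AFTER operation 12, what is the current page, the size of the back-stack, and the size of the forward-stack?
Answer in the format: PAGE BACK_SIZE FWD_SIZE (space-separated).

After 1 (visit(J)): cur=J back=1 fwd=0
After 2 (visit(X)): cur=X back=2 fwd=0
After 3 (back): cur=J back=1 fwd=1
After 4 (back): cur=HOME back=0 fwd=2
After 5 (visit(P)): cur=P back=1 fwd=0
After 6 (visit(K)): cur=K back=2 fwd=0
After 7 (back): cur=P back=1 fwd=1
After 8 (back): cur=HOME back=0 fwd=2
After 9 (visit(E)): cur=E back=1 fwd=0
After 10 (visit(S)): cur=S back=2 fwd=0
After 11 (visit(O)): cur=O back=3 fwd=0
After 12 (back): cur=S back=2 fwd=1

S 2 1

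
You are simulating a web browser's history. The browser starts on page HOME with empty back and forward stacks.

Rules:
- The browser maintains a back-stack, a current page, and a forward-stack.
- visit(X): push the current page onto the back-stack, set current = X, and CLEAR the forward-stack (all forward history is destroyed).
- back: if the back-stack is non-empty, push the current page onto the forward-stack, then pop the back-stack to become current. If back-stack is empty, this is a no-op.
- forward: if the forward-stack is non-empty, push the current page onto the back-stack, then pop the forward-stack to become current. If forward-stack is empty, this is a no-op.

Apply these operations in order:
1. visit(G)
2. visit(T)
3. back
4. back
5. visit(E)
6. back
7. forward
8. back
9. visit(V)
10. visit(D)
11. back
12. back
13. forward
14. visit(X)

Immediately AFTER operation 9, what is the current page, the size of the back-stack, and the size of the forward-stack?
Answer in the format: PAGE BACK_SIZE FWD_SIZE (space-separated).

After 1 (visit(G)): cur=G back=1 fwd=0
After 2 (visit(T)): cur=T back=2 fwd=0
After 3 (back): cur=G back=1 fwd=1
After 4 (back): cur=HOME back=0 fwd=2
After 5 (visit(E)): cur=E back=1 fwd=0
After 6 (back): cur=HOME back=0 fwd=1
After 7 (forward): cur=E back=1 fwd=0
After 8 (back): cur=HOME back=0 fwd=1
After 9 (visit(V)): cur=V back=1 fwd=0

V 1 0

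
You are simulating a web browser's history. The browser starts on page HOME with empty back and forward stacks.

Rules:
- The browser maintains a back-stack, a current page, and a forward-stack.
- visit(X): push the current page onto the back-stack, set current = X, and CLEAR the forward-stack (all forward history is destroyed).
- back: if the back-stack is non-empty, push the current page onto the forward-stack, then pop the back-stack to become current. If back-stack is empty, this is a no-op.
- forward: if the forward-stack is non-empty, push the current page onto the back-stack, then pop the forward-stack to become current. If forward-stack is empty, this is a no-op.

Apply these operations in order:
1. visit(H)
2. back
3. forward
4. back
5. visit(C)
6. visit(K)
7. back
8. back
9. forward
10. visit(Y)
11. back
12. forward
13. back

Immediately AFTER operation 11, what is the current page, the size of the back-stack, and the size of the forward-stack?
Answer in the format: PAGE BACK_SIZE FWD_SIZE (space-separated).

After 1 (visit(H)): cur=H back=1 fwd=0
After 2 (back): cur=HOME back=0 fwd=1
After 3 (forward): cur=H back=1 fwd=0
After 4 (back): cur=HOME back=0 fwd=1
After 5 (visit(C)): cur=C back=1 fwd=0
After 6 (visit(K)): cur=K back=2 fwd=0
After 7 (back): cur=C back=1 fwd=1
After 8 (back): cur=HOME back=0 fwd=2
After 9 (forward): cur=C back=1 fwd=1
After 10 (visit(Y)): cur=Y back=2 fwd=0
After 11 (back): cur=C back=1 fwd=1

C 1 1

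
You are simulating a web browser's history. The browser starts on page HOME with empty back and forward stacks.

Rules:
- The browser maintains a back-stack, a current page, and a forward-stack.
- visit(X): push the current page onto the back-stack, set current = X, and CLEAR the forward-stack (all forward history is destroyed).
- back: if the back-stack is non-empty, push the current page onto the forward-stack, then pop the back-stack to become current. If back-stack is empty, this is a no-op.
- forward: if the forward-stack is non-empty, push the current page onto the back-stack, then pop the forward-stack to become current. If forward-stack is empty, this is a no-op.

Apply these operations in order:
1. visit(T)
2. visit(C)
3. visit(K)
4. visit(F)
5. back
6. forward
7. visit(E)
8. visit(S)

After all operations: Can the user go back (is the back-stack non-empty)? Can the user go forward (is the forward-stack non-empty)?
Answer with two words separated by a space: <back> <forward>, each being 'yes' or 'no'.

Answer: yes no

Derivation:
After 1 (visit(T)): cur=T back=1 fwd=0
After 2 (visit(C)): cur=C back=2 fwd=0
After 3 (visit(K)): cur=K back=3 fwd=0
After 4 (visit(F)): cur=F back=4 fwd=0
After 5 (back): cur=K back=3 fwd=1
After 6 (forward): cur=F back=4 fwd=0
After 7 (visit(E)): cur=E back=5 fwd=0
After 8 (visit(S)): cur=S back=6 fwd=0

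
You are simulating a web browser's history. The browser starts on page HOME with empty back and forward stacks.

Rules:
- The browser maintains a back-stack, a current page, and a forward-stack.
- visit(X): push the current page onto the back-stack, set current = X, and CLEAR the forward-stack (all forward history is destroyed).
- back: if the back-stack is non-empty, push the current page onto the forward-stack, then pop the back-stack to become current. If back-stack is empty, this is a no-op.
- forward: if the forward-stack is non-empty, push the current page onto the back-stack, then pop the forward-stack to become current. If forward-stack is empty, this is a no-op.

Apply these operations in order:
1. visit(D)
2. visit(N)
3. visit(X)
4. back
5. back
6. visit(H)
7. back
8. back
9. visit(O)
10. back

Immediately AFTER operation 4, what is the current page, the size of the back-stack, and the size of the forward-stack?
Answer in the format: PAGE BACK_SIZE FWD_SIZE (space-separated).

After 1 (visit(D)): cur=D back=1 fwd=0
After 2 (visit(N)): cur=N back=2 fwd=0
After 3 (visit(X)): cur=X back=3 fwd=0
After 4 (back): cur=N back=2 fwd=1

N 2 1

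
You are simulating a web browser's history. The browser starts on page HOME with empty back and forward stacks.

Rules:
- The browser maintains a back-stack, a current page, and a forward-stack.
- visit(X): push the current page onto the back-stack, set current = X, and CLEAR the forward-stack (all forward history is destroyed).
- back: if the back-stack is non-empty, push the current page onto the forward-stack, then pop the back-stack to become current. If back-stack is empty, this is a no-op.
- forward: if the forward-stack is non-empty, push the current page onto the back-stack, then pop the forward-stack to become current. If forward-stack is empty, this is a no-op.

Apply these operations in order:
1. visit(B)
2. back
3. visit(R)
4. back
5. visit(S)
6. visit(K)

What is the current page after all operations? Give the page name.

After 1 (visit(B)): cur=B back=1 fwd=0
After 2 (back): cur=HOME back=0 fwd=1
After 3 (visit(R)): cur=R back=1 fwd=0
After 4 (back): cur=HOME back=0 fwd=1
After 5 (visit(S)): cur=S back=1 fwd=0
After 6 (visit(K)): cur=K back=2 fwd=0

Answer: K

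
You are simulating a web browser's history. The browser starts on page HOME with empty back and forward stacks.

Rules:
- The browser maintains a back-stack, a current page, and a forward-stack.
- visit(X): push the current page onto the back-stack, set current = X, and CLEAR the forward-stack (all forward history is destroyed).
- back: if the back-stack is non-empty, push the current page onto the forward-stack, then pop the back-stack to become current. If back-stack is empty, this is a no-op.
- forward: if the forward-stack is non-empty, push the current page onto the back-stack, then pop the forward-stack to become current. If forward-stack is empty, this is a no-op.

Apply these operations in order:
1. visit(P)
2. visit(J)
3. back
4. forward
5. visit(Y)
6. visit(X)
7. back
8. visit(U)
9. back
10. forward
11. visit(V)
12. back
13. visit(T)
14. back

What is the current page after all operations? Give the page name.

Answer: U

Derivation:
After 1 (visit(P)): cur=P back=1 fwd=0
After 2 (visit(J)): cur=J back=2 fwd=0
After 3 (back): cur=P back=1 fwd=1
After 4 (forward): cur=J back=2 fwd=0
After 5 (visit(Y)): cur=Y back=3 fwd=0
After 6 (visit(X)): cur=X back=4 fwd=0
After 7 (back): cur=Y back=3 fwd=1
After 8 (visit(U)): cur=U back=4 fwd=0
After 9 (back): cur=Y back=3 fwd=1
After 10 (forward): cur=U back=4 fwd=0
After 11 (visit(V)): cur=V back=5 fwd=0
After 12 (back): cur=U back=4 fwd=1
After 13 (visit(T)): cur=T back=5 fwd=0
After 14 (back): cur=U back=4 fwd=1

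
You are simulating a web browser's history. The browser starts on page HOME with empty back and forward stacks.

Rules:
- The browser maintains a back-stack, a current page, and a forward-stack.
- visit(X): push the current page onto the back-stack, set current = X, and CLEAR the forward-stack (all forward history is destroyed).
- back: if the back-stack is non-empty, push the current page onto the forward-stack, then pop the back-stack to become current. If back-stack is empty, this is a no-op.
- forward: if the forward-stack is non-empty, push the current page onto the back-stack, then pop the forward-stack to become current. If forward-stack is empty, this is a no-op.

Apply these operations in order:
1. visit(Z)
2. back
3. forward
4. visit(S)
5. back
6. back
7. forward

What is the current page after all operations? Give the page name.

After 1 (visit(Z)): cur=Z back=1 fwd=0
After 2 (back): cur=HOME back=0 fwd=1
After 3 (forward): cur=Z back=1 fwd=0
After 4 (visit(S)): cur=S back=2 fwd=0
After 5 (back): cur=Z back=1 fwd=1
After 6 (back): cur=HOME back=0 fwd=2
After 7 (forward): cur=Z back=1 fwd=1

Answer: Z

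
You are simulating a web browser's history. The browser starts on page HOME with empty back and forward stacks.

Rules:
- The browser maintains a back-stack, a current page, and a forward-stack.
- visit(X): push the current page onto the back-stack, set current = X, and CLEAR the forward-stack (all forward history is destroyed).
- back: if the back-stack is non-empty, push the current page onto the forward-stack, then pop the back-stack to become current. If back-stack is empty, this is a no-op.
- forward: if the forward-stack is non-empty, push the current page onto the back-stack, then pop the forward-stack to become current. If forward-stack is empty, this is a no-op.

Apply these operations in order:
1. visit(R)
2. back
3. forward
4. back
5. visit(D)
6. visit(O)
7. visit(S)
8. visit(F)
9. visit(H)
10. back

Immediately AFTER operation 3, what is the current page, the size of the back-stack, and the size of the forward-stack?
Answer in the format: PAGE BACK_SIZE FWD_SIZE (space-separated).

After 1 (visit(R)): cur=R back=1 fwd=0
After 2 (back): cur=HOME back=0 fwd=1
After 3 (forward): cur=R back=1 fwd=0

R 1 0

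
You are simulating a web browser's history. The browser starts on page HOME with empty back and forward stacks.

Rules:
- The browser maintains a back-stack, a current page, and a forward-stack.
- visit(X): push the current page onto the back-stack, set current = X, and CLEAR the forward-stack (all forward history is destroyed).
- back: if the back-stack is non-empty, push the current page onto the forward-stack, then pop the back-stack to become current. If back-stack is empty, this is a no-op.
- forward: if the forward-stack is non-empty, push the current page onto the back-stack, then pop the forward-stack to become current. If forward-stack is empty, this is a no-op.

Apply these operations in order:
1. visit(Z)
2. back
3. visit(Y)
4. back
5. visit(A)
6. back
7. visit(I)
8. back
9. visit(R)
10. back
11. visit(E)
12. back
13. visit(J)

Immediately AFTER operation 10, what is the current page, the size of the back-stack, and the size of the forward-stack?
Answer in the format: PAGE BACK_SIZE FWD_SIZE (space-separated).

After 1 (visit(Z)): cur=Z back=1 fwd=0
After 2 (back): cur=HOME back=0 fwd=1
After 3 (visit(Y)): cur=Y back=1 fwd=0
After 4 (back): cur=HOME back=0 fwd=1
After 5 (visit(A)): cur=A back=1 fwd=0
After 6 (back): cur=HOME back=0 fwd=1
After 7 (visit(I)): cur=I back=1 fwd=0
After 8 (back): cur=HOME back=0 fwd=1
After 9 (visit(R)): cur=R back=1 fwd=0
After 10 (back): cur=HOME back=0 fwd=1

HOME 0 1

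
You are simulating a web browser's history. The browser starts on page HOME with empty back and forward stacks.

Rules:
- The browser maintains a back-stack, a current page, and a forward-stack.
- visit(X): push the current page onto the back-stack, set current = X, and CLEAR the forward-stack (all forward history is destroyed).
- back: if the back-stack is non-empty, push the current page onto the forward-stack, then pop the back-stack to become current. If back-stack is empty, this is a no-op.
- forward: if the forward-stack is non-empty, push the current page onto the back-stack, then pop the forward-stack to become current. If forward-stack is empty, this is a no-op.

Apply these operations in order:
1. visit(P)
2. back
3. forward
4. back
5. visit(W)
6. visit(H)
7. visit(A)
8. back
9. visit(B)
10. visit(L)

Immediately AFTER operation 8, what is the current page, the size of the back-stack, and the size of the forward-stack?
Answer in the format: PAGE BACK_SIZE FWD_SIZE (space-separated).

After 1 (visit(P)): cur=P back=1 fwd=0
After 2 (back): cur=HOME back=0 fwd=1
After 3 (forward): cur=P back=1 fwd=0
After 4 (back): cur=HOME back=0 fwd=1
After 5 (visit(W)): cur=W back=1 fwd=0
After 6 (visit(H)): cur=H back=2 fwd=0
After 7 (visit(A)): cur=A back=3 fwd=0
After 8 (back): cur=H back=2 fwd=1

H 2 1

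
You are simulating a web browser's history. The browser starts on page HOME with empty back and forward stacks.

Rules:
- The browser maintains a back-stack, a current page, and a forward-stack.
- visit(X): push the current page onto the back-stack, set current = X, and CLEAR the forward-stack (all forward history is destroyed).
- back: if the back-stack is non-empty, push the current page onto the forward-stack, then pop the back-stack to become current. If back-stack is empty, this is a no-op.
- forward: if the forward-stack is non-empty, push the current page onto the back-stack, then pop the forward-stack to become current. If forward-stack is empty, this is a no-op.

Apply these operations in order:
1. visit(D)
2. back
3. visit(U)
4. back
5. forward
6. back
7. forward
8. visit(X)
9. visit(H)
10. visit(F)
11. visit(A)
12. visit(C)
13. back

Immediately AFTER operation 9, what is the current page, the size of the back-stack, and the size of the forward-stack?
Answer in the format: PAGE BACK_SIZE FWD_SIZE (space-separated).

After 1 (visit(D)): cur=D back=1 fwd=0
After 2 (back): cur=HOME back=0 fwd=1
After 3 (visit(U)): cur=U back=1 fwd=0
After 4 (back): cur=HOME back=0 fwd=1
After 5 (forward): cur=U back=1 fwd=0
After 6 (back): cur=HOME back=0 fwd=1
After 7 (forward): cur=U back=1 fwd=0
After 8 (visit(X)): cur=X back=2 fwd=0
After 9 (visit(H)): cur=H back=3 fwd=0

H 3 0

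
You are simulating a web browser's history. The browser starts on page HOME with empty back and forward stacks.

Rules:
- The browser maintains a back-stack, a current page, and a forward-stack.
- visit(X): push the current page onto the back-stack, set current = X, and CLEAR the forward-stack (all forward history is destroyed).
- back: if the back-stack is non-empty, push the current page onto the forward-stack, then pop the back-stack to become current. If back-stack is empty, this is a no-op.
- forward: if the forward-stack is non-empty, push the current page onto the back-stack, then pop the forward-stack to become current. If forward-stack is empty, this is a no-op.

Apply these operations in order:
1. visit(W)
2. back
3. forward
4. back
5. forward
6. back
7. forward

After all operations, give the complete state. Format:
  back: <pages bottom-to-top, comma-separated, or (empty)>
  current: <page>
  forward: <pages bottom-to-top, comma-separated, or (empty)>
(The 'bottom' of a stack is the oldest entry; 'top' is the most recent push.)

Answer: back: HOME
current: W
forward: (empty)

Derivation:
After 1 (visit(W)): cur=W back=1 fwd=0
After 2 (back): cur=HOME back=0 fwd=1
After 3 (forward): cur=W back=1 fwd=0
After 4 (back): cur=HOME back=0 fwd=1
After 5 (forward): cur=W back=1 fwd=0
After 6 (back): cur=HOME back=0 fwd=1
After 7 (forward): cur=W back=1 fwd=0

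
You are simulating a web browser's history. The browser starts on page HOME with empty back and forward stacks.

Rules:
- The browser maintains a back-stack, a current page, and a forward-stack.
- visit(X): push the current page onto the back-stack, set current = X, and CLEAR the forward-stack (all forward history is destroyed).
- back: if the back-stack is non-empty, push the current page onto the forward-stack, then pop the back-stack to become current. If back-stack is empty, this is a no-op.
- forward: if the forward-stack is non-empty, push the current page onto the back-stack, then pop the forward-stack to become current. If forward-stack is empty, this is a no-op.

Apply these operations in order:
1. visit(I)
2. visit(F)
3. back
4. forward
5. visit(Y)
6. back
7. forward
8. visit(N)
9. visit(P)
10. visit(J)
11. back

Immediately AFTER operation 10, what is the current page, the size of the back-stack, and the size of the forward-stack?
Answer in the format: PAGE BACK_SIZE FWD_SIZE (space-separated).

After 1 (visit(I)): cur=I back=1 fwd=0
After 2 (visit(F)): cur=F back=2 fwd=0
After 3 (back): cur=I back=1 fwd=1
After 4 (forward): cur=F back=2 fwd=0
After 5 (visit(Y)): cur=Y back=3 fwd=0
After 6 (back): cur=F back=2 fwd=1
After 7 (forward): cur=Y back=3 fwd=0
After 8 (visit(N)): cur=N back=4 fwd=0
After 9 (visit(P)): cur=P back=5 fwd=0
After 10 (visit(J)): cur=J back=6 fwd=0

J 6 0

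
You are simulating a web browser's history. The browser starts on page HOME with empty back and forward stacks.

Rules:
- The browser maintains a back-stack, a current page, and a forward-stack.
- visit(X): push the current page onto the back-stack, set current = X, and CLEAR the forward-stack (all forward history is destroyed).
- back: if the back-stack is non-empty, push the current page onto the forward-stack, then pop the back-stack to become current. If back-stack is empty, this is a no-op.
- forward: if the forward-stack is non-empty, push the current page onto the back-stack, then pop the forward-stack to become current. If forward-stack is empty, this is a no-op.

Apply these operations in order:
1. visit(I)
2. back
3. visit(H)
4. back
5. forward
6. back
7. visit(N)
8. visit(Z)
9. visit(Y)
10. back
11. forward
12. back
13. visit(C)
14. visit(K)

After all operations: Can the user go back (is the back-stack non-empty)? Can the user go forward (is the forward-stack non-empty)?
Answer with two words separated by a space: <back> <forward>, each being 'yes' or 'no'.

Answer: yes no

Derivation:
After 1 (visit(I)): cur=I back=1 fwd=0
After 2 (back): cur=HOME back=0 fwd=1
After 3 (visit(H)): cur=H back=1 fwd=0
After 4 (back): cur=HOME back=0 fwd=1
After 5 (forward): cur=H back=1 fwd=0
After 6 (back): cur=HOME back=0 fwd=1
After 7 (visit(N)): cur=N back=1 fwd=0
After 8 (visit(Z)): cur=Z back=2 fwd=0
After 9 (visit(Y)): cur=Y back=3 fwd=0
After 10 (back): cur=Z back=2 fwd=1
After 11 (forward): cur=Y back=3 fwd=0
After 12 (back): cur=Z back=2 fwd=1
After 13 (visit(C)): cur=C back=3 fwd=0
After 14 (visit(K)): cur=K back=4 fwd=0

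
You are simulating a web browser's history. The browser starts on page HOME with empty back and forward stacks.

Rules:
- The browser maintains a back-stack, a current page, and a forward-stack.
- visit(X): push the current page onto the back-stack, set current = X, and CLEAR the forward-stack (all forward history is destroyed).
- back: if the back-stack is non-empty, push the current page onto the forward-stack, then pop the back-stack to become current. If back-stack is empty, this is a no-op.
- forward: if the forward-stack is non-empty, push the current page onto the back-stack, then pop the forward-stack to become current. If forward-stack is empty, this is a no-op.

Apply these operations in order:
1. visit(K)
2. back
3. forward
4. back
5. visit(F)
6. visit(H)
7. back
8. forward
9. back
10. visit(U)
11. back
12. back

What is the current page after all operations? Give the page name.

Answer: HOME

Derivation:
After 1 (visit(K)): cur=K back=1 fwd=0
After 2 (back): cur=HOME back=0 fwd=1
After 3 (forward): cur=K back=1 fwd=0
After 4 (back): cur=HOME back=0 fwd=1
After 5 (visit(F)): cur=F back=1 fwd=0
After 6 (visit(H)): cur=H back=2 fwd=0
After 7 (back): cur=F back=1 fwd=1
After 8 (forward): cur=H back=2 fwd=0
After 9 (back): cur=F back=1 fwd=1
After 10 (visit(U)): cur=U back=2 fwd=0
After 11 (back): cur=F back=1 fwd=1
After 12 (back): cur=HOME back=0 fwd=2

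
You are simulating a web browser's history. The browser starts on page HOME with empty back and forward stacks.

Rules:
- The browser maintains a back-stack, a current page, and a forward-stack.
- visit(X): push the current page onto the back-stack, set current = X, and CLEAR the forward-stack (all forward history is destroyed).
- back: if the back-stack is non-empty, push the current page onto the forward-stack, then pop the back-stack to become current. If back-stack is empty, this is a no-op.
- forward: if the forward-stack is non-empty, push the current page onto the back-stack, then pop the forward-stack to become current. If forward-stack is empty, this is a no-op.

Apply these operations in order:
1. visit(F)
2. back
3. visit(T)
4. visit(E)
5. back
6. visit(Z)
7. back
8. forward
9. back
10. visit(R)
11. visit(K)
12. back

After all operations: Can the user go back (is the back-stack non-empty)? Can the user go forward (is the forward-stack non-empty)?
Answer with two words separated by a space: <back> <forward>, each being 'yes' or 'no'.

After 1 (visit(F)): cur=F back=1 fwd=0
After 2 (back): cur=HOME back=0 fwd=1
After 3 (visit(T)): cur=T back=1 fwd=0
After 4 (visit(E)): cur=E back=2 fwd=0
After 5 (back): cur=T back=1 fwd=1
After 6 (visit(Z)): cur=Z back=2 fwd=0
After 7 (back): cur=T back=1 fwd=1
After 8 (forward): cur=Z back=2 fwd=0
After 9 (back): cur=T back=1 fwd=1
After 10 (visit(R)): cur=R back=2 fwd=0
After 11 (visit(K)): cur=K back=3 fwd=0
After 12 (back): cur=R back=2 fwd=1

Answer: yes yes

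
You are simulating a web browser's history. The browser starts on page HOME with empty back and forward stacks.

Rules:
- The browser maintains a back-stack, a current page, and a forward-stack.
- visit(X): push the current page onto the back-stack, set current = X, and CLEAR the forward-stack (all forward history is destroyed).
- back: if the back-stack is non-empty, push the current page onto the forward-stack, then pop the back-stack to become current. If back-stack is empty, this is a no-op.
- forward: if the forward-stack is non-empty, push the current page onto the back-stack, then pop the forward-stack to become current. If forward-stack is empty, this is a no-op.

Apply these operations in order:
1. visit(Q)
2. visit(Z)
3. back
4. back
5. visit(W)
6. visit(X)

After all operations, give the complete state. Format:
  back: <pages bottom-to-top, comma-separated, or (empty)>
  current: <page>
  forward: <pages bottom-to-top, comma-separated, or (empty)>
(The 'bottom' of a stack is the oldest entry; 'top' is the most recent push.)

Answer: back: HOME,W
current: X
forward: (empty)

Derivation:
After 1 (visit(Q)): cur=Q back=1 fwd=0
After 2 (visit(Z)): cur=Z back=2 fwd=0
After 3 (back): cur=Q back=1 fwd=1
After 4 (back): cur=HOME back=0 fwd=2
After 5 (visit(W)): cur=W back=1 fwd=0
After 6 (visit(X)): cur=X back=2 fwd=0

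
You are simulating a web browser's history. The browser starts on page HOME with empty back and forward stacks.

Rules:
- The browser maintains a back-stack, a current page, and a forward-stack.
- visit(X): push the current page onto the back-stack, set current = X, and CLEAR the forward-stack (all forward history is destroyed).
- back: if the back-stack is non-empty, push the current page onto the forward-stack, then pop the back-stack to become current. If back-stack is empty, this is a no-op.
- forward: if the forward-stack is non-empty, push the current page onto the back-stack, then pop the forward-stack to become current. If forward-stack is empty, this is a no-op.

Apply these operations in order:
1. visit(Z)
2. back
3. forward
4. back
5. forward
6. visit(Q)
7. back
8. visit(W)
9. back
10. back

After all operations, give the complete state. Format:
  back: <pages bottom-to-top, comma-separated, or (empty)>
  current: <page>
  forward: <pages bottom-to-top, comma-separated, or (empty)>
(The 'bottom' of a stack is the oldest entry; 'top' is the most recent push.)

After 1 (visit(Z)): cur=Z back=1 fwd=0
After 2 (back): cur=HOME back=0 fwd=1
After 3 (forward): cur=Z back=1 fwd=0
After 4 (back): cur=HOME back=0 fwd=1
After 5 (forward): cur=Z back=1 fwd=0
After 6 (visit(Q)): cur=Q back=2 fwd=0
After 7 (back): cur=Z back=1 fwd=1
After 8 (visit(W)): cur=W back=2 fwd=0
After 9 (back): cur=Z back=1 fwd=1
After 10 (back): cur=HOME back=0 fwd=2

Answer: back: (empty)
current: HOME
forward: W,Z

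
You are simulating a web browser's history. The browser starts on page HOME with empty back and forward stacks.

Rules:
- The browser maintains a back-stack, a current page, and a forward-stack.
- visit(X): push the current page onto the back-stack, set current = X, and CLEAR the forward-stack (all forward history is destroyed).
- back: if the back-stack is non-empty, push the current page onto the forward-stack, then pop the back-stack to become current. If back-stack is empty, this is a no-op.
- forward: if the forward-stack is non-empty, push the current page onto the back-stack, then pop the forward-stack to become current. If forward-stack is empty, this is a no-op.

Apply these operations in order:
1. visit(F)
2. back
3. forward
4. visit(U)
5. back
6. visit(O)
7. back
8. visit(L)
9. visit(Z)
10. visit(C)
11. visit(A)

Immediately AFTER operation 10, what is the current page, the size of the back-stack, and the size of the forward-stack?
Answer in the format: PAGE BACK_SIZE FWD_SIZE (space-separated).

After 1 (visit(F)): cur=F back=1 fwd=0
After 2 (back): cur=HOME back=0 fwd=1
After 3 (forward): cur=F back=1 fwd=0
After 4 (visit(U)): cur=U back=2 fwd=0
After 5 (back): cur=F back=1 fwd=1
After 6 (visit(O)): cur=O back=2 fwd=0
After 7 (back): cur=F back=1 fwd=1
After 8 (visit(L)): cur=L back=2 fwd=0
After 9 (visit(Z)): cur=Z back=3 fwd=0
After 10 (visit(C)): cur=C back=4 fwd=0

C 4 0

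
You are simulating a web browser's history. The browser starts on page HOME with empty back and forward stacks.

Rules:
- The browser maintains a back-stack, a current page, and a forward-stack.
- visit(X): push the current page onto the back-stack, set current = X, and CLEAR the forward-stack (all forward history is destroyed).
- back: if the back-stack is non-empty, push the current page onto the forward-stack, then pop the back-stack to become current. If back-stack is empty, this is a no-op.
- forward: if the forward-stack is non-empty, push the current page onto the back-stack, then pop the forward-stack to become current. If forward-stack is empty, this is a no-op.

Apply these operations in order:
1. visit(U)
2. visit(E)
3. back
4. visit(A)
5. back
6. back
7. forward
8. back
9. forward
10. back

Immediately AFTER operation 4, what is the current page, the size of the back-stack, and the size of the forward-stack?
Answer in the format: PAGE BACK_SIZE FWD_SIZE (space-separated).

After 1 (visit(U)): cur=U back=1 fwd=0
After 2 (visit(E)): cur=E back=2 fwd=0
After 3 (back): cur=U back=1 fwd=1
After 4 (visit(A)): cur=A back=2 fwd=0

A 2 0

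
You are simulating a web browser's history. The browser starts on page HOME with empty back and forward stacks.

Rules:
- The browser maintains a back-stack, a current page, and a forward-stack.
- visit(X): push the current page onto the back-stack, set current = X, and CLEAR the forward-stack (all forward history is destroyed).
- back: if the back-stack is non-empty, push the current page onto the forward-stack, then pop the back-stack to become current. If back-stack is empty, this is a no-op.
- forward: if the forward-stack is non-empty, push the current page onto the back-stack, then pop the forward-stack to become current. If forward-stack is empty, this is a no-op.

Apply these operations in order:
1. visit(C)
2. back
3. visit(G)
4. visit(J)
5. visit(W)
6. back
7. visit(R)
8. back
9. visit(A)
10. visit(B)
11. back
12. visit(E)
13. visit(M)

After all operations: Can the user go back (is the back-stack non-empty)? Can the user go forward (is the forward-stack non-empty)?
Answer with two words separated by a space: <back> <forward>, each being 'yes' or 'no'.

Answer: yes no

Derivation:
After 1 (visit(C)): cur=C back=1 fwd=0
After 2 (back): cur=HOME back=0 fwd=1
After 3 (visit(G)): cur=G back=1 fwd=0
After 4 (visit(J)): cur=J back=2 fwd=0
After 5 (visit(W)): cur=W back=3 fwd=0
After 6 (back): cur=J back=2 fwd=1
After 7 (visit(R)): cur=R back=3 fwd=0
After 8 (back): cur=J back=2 fwd=1
After 9 (visit(A)): cur=A back=3 fwd=0
After 10 (visit(B)): cur=B back=4 fwd=0
After 11 (back): cur=A back=3 fwd=1
After 12 (visit(E)): cur=E back=4 fwd=0
After 13 (visit(M)): cur=M back=5 fwd=0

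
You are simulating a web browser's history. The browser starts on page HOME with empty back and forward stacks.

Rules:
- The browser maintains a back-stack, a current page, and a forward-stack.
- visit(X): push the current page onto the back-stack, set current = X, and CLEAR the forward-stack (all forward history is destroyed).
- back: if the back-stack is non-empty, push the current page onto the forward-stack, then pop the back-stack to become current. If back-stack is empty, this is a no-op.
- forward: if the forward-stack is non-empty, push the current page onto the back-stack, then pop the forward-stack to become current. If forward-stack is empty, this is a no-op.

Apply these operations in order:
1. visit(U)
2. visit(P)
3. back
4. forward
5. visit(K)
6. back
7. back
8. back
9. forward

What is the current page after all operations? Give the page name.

After 1 (visit(U)): cur=U back=1 fwd=0
After 2 (visit(P)): cur=P back=2 fwd=0
After 3 (back): cur=U back=1 fwd=1
After 4 (forward): cur=P back=2 fwd=0
After 5 (visit(K)): cur=K back=3 fwd=0
After 6 (back): cur=P back=2 fwd=1
After 7 (back): cur=U back=1 fwd=2
After 8 (back): cur=HOME back=0 fwd=3
After 9 (forward): cur=U back=1 fwd=2

Answer: U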